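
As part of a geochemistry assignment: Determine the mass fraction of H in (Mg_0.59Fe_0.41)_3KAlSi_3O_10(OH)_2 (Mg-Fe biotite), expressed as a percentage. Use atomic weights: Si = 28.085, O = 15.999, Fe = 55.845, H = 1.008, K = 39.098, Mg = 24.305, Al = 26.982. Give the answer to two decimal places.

0.44 wt%

M((Mg_0.59Fe_0.41)_3KAlSi_3O_10(OH)_2) = 456.048 g/mol.
H contributes 2 × 1.008 = 2.016 g per mole.
2.016/456.048 = 0.0044 → 0.44%.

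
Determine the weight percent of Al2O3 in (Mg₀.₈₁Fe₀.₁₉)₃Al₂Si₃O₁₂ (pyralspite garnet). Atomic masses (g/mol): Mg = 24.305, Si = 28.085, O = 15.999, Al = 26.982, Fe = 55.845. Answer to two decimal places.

24.21 wt%

Formula mass = 421.100 g/mol.
2 Al → 1.0000 mol Al2O3 per formula unit; M(Al2O3) = 101.961, so Al2O3 mass = 101.961 g.
101.961/421.100 × 100 = 24.21 wt%.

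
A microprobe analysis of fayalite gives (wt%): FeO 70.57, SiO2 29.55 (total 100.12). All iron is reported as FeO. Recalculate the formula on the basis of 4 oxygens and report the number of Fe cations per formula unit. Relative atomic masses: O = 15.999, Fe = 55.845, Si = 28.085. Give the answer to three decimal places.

1.999 Fe apfu

70.57 wt% FeO ÷ 71.844 g/mol = 0.98227 mol, giving 0.98227 Fe and 0.98227 O.
29.55 wt% SiO2 ÷ 60.083 g/mol = 0.49182 mol, giving 0.49182 Si and 0.98364 O.
Oxygen sums to 1.96591; scaling by 4/1.96591 = 2.03468 puts the formula on 4 O.
Fe: 0.98227 × 2.03468 = 1.999 atoms per formula unit.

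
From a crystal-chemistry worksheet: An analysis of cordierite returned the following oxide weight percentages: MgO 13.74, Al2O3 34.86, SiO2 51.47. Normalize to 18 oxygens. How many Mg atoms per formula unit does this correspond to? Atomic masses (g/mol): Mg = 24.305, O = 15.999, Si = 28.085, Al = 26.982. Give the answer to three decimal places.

1.992 Mg apfu

MgO (M=40.304): mol = 0.34091; Mg = 0.34091, O = 0.34091.
Al2O3 (M=101.961): mol = 0.34190; Al = 0.68380, O = 1.02570.
SiO2 (M=60.083): mol = 0.85665; Si = 0.85665, O = 1.71330.
ΣO = 3.07991; factor = 18/ΣO = 5.84433.
Mg apfu = 0.34091 × 5.84433 = 1.992.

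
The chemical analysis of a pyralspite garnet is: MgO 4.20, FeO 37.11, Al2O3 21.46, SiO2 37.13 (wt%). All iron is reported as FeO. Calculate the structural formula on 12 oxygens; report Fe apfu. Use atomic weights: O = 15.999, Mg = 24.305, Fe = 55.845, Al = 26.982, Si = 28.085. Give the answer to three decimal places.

4.20 wt% MgO ÷ 40.304 g/mol = 0.10421 mol, giving 0.10421 Mg and 0.10421 O.
37.11 wt% FeO ÷ 71.844 g/mol = 0.51654 mol, giving 0.51654 Fe and 0.51654 O.
21.46 wt% Al2O3 ÷ 101.961 g/mol = 0.21047 mol, giving 0.42094 Al and 0.63141 O.
37.13 wt% SiO2 ÷ 60.083 g/mol = 0.61798 mol, giving 0.61798 Si and 1.23596 O.
Oxygen sums to 2.48812; scaling by 12/2.48812 = 4.82292 puts the formula on 12 O.
Fe: 0.51654 × 4.82292 = 2.491 atoms per formula unit.

2.491 Fe apfu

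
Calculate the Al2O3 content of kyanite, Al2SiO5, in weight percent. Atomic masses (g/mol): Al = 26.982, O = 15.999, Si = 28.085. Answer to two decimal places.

M(Al2SiO5) = 162.044 g/mol; M(Al2O3) = 101.961 g/mol.
Moles Al2O3 per formula unit = 2 Al ÷ 2 = 1.0000.
Al2O3 fraction = (1.0000 × 101.961) / 162.044 = 101.961/162.044 = 0.6292.

62.92 wt%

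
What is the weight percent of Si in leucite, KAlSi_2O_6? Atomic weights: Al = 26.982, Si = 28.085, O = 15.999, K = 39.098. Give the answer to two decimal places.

Formula mass = 1×39.098 + 1×26.982 + 2×28.085 + 6×15.999 = 218.244 g/mol, of which 56.170 g is Si.
So Si makes up 56.170/218.244 = 0.2574 of the mass, i.e. 25.74%.

25.74 weight percent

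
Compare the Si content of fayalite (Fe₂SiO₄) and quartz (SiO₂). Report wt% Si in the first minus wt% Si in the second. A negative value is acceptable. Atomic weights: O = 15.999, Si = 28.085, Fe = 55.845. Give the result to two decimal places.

-32.96 percentage points

First mineral: 28.085 g Si in 203.771 g formula = 13.78 wt% Si.
Second mineral: 28.085 g Si in 60.083 g formula = 46.74 wt% Si.
13.78% − 46.74% gives a difference of -32.96 percentage points.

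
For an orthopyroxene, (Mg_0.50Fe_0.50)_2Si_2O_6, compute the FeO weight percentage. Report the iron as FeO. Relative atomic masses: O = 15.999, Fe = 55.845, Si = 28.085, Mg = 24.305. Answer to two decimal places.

Formula mass = 232.314 g/mol.
1 Fe → 1.0000 mol FeO per formula unit; M(FeO) = 71.844, so FeO mass = 71.844 g.
71.844/232.314 × 100 = 30.93 wt%.

30.93 wt%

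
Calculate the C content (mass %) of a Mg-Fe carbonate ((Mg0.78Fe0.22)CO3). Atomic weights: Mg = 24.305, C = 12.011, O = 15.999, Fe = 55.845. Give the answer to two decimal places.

13.16 mass %

Formula mass = 0.78·24.305 + 0.22·55.845 + 1·12.011 + 3·15.999 = 91.252 g/mol, of which 12.011 g is C.
So C makes up 12.011/91.252 = 0.1316 of the mass, i.e. 13.16%.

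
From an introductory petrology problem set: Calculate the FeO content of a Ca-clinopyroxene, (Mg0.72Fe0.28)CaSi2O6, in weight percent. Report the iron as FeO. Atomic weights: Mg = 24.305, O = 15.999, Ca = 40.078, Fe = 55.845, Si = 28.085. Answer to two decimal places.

Formula mass = 225.378 g/mol.
0.28 Fe → 0.2800 mol FeO per formula unit; M(FeO) = 71.844, so FeO mass = 20.116 g.
20.116/225.378 × 100 = 8.93 wt%.

8.93 wt%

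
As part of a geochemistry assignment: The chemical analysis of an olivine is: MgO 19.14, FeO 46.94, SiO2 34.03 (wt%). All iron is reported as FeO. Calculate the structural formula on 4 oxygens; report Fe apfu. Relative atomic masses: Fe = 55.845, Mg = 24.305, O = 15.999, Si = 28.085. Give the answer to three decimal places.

1.156 Fe apfu

MgO (M=40.304): mol = 0.47489; Mg = 0.47489, O = 0.47489.
FeO (M=71.844): mol = 0.65336; Fe = 0.65336, O = 0.65336.
SiO2 (M=60.083): mol = 0.56638; Si = 0.56638, O = 1.13276.
ΣO = 2.26101; factor = 4/ΣO = 1.76912.
Fe apfu = 0.65336 × 1.76912 = 1.156.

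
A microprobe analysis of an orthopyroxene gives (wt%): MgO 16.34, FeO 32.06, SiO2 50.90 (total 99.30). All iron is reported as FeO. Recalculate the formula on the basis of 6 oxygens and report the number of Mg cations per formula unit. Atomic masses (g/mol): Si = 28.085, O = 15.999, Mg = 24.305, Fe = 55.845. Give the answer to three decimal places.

MgO (M=40.304): mol = 0.40542; Mg = 0.40542, O = 0.40542.
FeO (M=71.844): mol = 0.44624; Fe = 0.44624, O = 0.44624.
SiO2 (M=60.083): mol = 0.84716; Si = 0.84716, O = 1.69432.
ΣO = 2.54598; factor = 6/ΣO = 2.35666.
Mg apfu = 0.40542 × 2.35666 = 0.955.

0.955 Mg apfu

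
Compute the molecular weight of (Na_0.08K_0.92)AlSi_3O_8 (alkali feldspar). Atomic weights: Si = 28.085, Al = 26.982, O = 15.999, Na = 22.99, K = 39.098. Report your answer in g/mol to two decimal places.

277.04 g/mol

The formula mass is the sum 0.08×22.99 + 0.92×39.098 + 1×26.982 + 3×28.085 + 8×15.999.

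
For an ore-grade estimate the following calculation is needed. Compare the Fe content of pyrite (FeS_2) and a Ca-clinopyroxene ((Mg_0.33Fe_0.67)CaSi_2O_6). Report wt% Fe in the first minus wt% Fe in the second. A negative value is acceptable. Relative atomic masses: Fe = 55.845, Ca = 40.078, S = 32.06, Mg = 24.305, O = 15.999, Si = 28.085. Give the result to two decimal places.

30.81 percentage points

M(FeS_2) = 119.965 g/mol, so wt% Fe = 55.845/119.965 × 100 = 46.55%.
M((Mg_0.33Fe_0.67)CaSi_2O_6) = 237.679 g/mol, so wt% Fe = 37.416/237.679 × 100 = 15.74%.
46.55 − 15.74 = 30.81 pp.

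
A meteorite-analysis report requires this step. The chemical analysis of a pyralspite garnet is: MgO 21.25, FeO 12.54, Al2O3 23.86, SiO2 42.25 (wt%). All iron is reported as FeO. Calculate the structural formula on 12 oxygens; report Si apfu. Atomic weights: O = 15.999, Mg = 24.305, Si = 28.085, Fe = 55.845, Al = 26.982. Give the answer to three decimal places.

3.003 Si apfu

21.25 wt% MgO ÷ 40.304 g/mol = 0.52724 mol, giving 0.52724 Mg and 0.52724 O.
12.54 wt% FeO ÷ 71.844 g/mol = 0.17454 mol, giving 0.17454 Fe and 0.17454 O.
23.86 wt% Al2O3 ÷ 101.961 g/mol = 0.23401 mol, giving 0.46802 Al and 0.70203 O.
42.25 wt% SiO2 ÷ 60.083 g/mol = 0.70319 mol, giving 0.70319 Si and 1.40638 O.
Oxygen sums to 2.81019; scaling by 12/2.81019 = 4.27017 puts the formula on 12 O.
Si: 0.70319 × 4.27017 = 3.003 atoms per formula unit.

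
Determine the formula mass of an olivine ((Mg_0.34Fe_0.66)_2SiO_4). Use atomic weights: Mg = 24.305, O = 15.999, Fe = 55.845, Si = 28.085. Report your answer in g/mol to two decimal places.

182.32 g/mol

The formula mass is the sum 0.68*24.305 + 1.32*55.845 + 1*28.085 + 4*15.999.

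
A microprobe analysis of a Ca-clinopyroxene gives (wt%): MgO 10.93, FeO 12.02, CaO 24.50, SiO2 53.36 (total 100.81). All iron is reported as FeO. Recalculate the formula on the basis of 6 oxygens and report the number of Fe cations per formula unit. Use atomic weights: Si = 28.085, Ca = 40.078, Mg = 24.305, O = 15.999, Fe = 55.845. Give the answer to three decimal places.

10.93 wt% MgO ÷ 40.304 g/mol = 0.27119 mol, giving 0.27119 Mg and 0.27119 O.
12.02 wt% FeO ÷ 71.844 g/mol = 0.16731 mol, giving 0.16731 Fe and 0.16731 O.
24.50 wt% CaO ÷ 56.077 g/mol = 0.43690 mol, giving 0.43690 Ca and 0.43690 O.
53.36 wt% SiO2 ÷ 60.083 g/mol = 0.88810 mol, giving 0.88810 Si and 1.77620 O.
Oxygen sums to 2.65160; scaling by 6/2.65160 = 2.26278 puts the formula on 6 O.
Fe: 0.16731 × 2.26278 = 0.379 atoms per formula unit.

0.379 Fe apfu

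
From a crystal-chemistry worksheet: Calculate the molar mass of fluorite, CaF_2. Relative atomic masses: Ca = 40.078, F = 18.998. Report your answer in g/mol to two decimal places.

The formula mass is the sum 1*40.078 + 2*18.998.

78.07 g/mol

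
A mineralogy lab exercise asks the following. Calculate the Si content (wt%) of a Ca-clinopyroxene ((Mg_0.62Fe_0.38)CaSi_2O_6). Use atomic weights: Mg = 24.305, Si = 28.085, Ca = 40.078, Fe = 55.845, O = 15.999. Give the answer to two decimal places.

24.58 wt%

Formula mass = 0.62·24.305 + 0.38·55.845 + 1·40.078 + 2·28.085 + 6·15.999 = 228.532 g/mol, of which 56.170 g is Si.
So Si makes up 56.170/228.532 = 0.2458 of the mass, i.e. 24.58%.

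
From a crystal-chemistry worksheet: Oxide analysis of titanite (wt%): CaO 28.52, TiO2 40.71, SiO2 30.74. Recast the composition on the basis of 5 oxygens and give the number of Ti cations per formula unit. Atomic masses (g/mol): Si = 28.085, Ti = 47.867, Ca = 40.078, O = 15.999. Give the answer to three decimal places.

0.999 Ti apfu

CaO (M=56.077): mol = 0.50859; Ca = 0.50859, O = 0.50859.
TiO2 (M=79.865): mol = 0.50974; Ti = 0.50974, O = 1.01948.
SiO2 (M=60.083): mol = 0.51163; Si = 0.51163, O = 1.02326.
ΣO = 2.55133; factor = 5/ΣO = 1.95976.
Ti apfu = 0.50974 × 1.95976 = 0.999.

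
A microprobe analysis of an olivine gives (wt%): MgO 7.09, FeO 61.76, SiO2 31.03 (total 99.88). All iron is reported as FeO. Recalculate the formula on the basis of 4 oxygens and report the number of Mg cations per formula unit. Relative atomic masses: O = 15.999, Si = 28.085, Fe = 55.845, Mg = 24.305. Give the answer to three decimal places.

7.09 wt% MgO ÷ 40.304 g/mol = 0.17591 mol, giving 0.17591 Mg and 0.17591 O.
61.76 wt% FeO ÷ 71.844 g/mol = 0.85964 mol, giving 0.85964 Fe and 0.85964 O.
31.03 wt% SiO2 ÷ 60.083 g/mol = 0.51645 mol, giving 0.51645 Si and 1.03290 O.
Oxygen sums to 2.06845; scaling by 4/2.06845 = 1.93382 puts the formula on 4 O.
Mg: 0.17591 × 1.93382 = 0.340 atoms per formula unit.

0.340 Mg apfu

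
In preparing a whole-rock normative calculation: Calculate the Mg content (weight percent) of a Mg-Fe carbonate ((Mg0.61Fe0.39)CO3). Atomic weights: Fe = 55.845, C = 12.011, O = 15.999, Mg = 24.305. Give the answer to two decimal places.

Formula mass = 0.61*24.305 + 0.39*55.845 + 1*12.011 + 3*15.999 = 96.614 g/mol, of which 14.826 g is Mg.
So Mg makes up 14.826/96.614 = 0.1535 of the mass, i.e. 15.35%.

15.35 weight percent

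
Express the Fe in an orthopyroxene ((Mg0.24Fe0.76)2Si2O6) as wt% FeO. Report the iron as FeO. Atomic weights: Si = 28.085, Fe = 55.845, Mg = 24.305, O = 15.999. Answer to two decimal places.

Formula mass = 248.715 g/mol.
1.52 Fe → 1.5200 mol FeO per formula unit; M(FeO) = 71.844, so FeO mass = 109.203 g.
109.203/248.715 × 100 = 43.91 wt%.

43.91 wt%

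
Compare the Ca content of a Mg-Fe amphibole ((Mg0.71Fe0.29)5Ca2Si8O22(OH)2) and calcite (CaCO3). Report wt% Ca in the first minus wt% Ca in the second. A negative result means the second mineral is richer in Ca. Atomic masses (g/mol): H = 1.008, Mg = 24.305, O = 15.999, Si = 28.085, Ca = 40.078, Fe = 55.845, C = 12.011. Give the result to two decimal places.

-30.70 percentage points

M((Mg0.71Fe0.29)5Ca2Si8O22(OH)2) = 858.086 g/mol, so wt% Ca = 80.156/858.086 × 100 = 9.34%.
M(CaCO3) = 100.086 g/mol, so wt% Ca = 40.078/100.086 × 100 = 40.04%.
9.34 − 40.04 = -30.70 pp.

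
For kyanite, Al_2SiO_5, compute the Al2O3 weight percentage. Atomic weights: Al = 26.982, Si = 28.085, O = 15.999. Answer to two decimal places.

Formula mass = 162.044 g/mol.
2 Al → 1.0000 mol Al2O3 per formula unit; M(Al2O3) = 101.961, so Al2O3 mass = 101.961 g.
101.961/162.044 × 100 = 62.92 wt%.

62.92 wt%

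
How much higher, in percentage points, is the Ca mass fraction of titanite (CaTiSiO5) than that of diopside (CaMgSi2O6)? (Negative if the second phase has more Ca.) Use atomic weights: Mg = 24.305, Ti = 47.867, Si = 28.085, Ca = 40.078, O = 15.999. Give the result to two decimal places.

M(CaTiSiO5) = 196.025 g/mol, so wt% Ca = 40.078/196.025 × 100 = 20.45%.
M(CaMgSi2O6) = 216.547 g/mol, so wt% Ca = 40.078/216.547 × 100 = 18.51%.
20.45 − 18.51 = 1.94 pp.

1.94 percentage points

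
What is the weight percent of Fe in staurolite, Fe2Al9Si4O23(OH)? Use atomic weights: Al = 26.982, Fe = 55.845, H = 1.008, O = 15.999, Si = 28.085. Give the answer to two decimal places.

13.11 mass %

M(Fe2Al9Si4O23(OH)) = 851.852 g/mol.
Fe contributes 2 × 55.845 = 111.690 g per mole.
111.690/851.852 = 0.1311 → 13.11%.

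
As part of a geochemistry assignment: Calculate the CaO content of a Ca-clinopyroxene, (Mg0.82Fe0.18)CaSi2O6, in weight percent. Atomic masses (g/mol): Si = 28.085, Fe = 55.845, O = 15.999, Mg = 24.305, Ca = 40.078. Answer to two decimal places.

25.23 wt%

Molar mass of (Mg0.82Fe0.18)CaSi2O6 = 0.82×24.305 + 0.18×55.845 + 1×40.078 + 2×28.085 + 6×15.999 = 222.224 g/mol.
Each formula unit contains 1 Ca, equivalent to 1/1 = 1.0000 mol CaO.
M(CaO) = 1×40.078 + 1×15.999 = 56.077 g/mol.
Mass of CaO per formula unit = 1.0000 × 56.077 = 56.077 g.
CaO wt% = 56.077 / 222.224 × 100 = 25.23%.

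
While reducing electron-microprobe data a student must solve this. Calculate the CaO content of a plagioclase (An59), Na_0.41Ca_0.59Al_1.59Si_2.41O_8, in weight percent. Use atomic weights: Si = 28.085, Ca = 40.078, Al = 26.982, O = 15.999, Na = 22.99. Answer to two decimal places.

12.18 wt%

Formula mass = 271.650 g/mol.
0.59 Ca → 0.5900 mol CaO per formula unit; M(CaO) = 56.077, so CaO mass = 33.085 g.
33.085/271.650 × 100 = 12.18 wt%.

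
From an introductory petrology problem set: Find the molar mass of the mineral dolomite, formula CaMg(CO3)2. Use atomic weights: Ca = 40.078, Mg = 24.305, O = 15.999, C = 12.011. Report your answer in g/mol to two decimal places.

184.40 g/mol

M = 1×40.078 + 1×24.305 + 2×12.011 + 6×15.999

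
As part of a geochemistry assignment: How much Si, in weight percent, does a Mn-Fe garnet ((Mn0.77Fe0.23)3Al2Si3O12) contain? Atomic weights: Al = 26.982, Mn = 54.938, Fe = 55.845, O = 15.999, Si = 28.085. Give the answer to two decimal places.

17.00 weight percent

Formula mass = 2.31*54.938 + 0.69*55.845 + 2*26.982 + 3*28.085 + 12*15.999 = 495.647 g/mol, of which 84.255 g is Si.
So Si makes up 84.255/495.647 = 0.1700 of the mass, i.e. 17.00%.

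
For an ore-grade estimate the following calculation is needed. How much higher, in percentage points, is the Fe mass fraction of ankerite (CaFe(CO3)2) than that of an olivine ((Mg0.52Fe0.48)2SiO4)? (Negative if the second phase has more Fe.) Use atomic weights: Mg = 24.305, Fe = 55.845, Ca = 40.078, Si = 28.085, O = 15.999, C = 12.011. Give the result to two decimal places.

M(CaFe(CO3)2) = 215.939 g/mol, so wt% Fe = 55.845/215.939 × 100 = 25.86%.
M((Mg0.52Fe0.48)2SiO4) = 170.969 g/mol, so wt% Fe = 53.611/170.969 × 100 = 31.36%.
25.86 − 31.36 = -5.50 pp.

-5.50 percentage points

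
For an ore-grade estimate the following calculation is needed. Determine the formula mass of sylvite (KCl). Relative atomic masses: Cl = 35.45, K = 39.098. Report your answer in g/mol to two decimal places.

74.55 g/mol

The formula mass is the sum 1(39.098) + 1(35.45).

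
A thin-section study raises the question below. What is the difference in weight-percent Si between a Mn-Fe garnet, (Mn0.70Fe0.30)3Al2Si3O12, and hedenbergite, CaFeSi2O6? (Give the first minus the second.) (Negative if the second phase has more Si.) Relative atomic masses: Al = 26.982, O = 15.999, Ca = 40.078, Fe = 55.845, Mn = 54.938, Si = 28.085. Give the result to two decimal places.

-5.65 percentage points

First mineral: 84.255 g Si in 495.837 g formula = 16.99 wt% Si.
Second mineral: 56.170 g Si in 248.087 g formula = 22.64 wt% Si.
16.99% − 22.64% gives a difference of -5.65 percentage points.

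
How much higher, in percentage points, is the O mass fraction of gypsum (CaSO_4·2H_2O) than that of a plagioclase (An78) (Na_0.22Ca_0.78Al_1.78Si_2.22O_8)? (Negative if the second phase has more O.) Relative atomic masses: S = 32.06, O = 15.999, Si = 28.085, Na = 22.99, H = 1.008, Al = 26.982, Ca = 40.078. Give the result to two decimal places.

First mineral: 95.994 g O in 172.164 g formula = 55.76 wt% O.
Second mineral: 127.992 g O in 274.687 g formula = 46.60 wt% O.
55.76% − 46.60% gives a difference of 9.16 percentage points.

9.16 percentage points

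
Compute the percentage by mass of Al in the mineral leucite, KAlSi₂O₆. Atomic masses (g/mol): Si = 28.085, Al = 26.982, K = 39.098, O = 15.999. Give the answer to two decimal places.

Molar mass of KAlSi₂O₆: 1*39.098 + 1*26.982 + 2*28.085 + 6*15.999 = 218.244 g/mol.
Mass of Al per formula unit: 1 × 26.982 = 26.982 g.
Weight fraction Al = 26.982 / 218.244 = 0.1236.

12.36 mass %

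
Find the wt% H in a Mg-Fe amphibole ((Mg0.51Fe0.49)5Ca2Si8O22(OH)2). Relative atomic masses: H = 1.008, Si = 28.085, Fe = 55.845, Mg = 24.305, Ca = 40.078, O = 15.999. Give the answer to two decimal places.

0.23 wt%

Molar mass of (Mg0.51Fe0.49)5Ca2Si8O22(OH)2: 2.55·24.305 + 2.45·55.845 + 2·40.078 + 8·28.085 + 24·15.999 + 2·1.008 = 889.626 g/mol.
Mass of H per formula unit: 2 × 1.008 = 2.016 g.
Weight fraction H = 2.016 / 889.626 = 0.0023.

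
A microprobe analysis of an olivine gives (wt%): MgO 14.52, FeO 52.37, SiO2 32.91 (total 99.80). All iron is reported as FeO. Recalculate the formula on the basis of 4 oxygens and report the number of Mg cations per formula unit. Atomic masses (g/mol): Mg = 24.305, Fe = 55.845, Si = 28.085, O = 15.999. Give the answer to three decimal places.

0.660 Mg apfu

14.52 wt% MgO ÷ 40.304 g/mol = 0.36026 mol, giving 0.36026 Mg and 0.36026 O.
52.37 wt% FeO ÷ 71.844 g/mol = 0.72894 mol, giving 0.72894 Fe and 0.72894 O.
32.91 wt% SiO2 ÷ 60.083 g/mol = 0.54774 mol, giving 0.54774 Si and 1.09548 O.
Oxygen sums to 2.18468; scaling by 4/2.18468 = 1.83093 puts the formula on 4 O.
Mg: 0.36026 × 1.83093 = 0.660 atoms per formula unit.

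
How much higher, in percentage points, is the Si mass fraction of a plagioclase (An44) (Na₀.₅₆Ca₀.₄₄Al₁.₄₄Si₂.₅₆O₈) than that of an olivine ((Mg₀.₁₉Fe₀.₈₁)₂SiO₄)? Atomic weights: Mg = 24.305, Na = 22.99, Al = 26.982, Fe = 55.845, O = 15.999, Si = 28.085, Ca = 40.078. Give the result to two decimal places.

First mineral: 71.898 g Si in 269.252 g formula = 26.70 wt% Si.
Second mineral: 28.085 g Si in 191.786 g formula = 14.64 wt% Si.
26.70% − 14.64% gives a difference of 12.06 percentage points.

12.06 percentage points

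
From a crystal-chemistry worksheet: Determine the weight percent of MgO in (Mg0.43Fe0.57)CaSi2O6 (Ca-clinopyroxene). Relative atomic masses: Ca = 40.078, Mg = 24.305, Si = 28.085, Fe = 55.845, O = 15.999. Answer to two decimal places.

7.39 wt%

Formula mass = 234.525 g/mol.
0.43 Mg → 0.4300 mol MgO per formula unit; M(MgO) = 40.304, so MgO mass = 17.331 g.
17.331/234.525 × 100 = 7.39 wt%.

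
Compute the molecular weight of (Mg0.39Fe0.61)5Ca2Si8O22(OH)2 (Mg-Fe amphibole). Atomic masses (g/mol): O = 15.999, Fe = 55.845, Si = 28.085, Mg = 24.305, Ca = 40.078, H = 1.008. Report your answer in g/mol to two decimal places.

The formula mass is the sum 1.95*24.305 + 3.05*55.845 + 2*40.078 + 8*28.085 + 24*15.999 + 2*1.008.

908.55 g/mol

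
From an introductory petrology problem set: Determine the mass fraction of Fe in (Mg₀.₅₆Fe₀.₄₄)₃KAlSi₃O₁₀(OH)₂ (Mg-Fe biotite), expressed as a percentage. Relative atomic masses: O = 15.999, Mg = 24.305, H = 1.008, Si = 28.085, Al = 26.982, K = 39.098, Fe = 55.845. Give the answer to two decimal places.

16.06 weight percent

M((Mg₀.₅₆Fe₀.₄₄)₃KAlSi₃O₁₀(OH)₂) = 458.887 g/mol.
Fe contributes 1.32 × 55.845 = 73.715 g per mole.
73.715/458.887 = 0.1606 → 16.06%.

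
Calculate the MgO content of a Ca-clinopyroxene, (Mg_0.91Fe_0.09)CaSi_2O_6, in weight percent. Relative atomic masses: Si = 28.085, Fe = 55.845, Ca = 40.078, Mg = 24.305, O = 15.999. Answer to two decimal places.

16.72 wt%

Molar mass of (Mg_0.91Fe_0.09)CaSi_2O_6 = 0.91*24.305 + 0.09*55.845 + 1*40.078 + 2*28.085 + 6*15.999 = 219.386 g/mol.
Each formula unit contains 0.91 Mg, equivalent to 0.91/1 = 0.9100 mol MgO.
M(MgO) = 1×24.305 + 1×15.999 = 40.304 g/mol.
Mass of MgO per formula unit = 0.9100 × 40.304 = 36.677 g.
MgO wt% = 36.677 / 219.386 × 100 = 16.72%.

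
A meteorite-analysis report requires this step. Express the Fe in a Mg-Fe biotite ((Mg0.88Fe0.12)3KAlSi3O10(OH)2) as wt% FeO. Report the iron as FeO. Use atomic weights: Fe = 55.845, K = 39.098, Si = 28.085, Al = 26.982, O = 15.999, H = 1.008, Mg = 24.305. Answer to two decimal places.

6.03 wt%

Formula mass = 428.608 g/mol.
0.36 Fe → 0.3600 mol FeO per formula unit; M(FeO) = 71.844, so FeO mass = 25.864 g.
25.864/428.608 × 100 = 6.03 wt%.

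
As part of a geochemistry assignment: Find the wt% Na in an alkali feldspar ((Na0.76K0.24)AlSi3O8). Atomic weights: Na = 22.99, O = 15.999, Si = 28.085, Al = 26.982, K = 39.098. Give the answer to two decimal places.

6.57 wt%

Formula mass = 0.76·22.99 + 0.24·39.098 + 1·26.982 + 3·28.085 + 8·15.999 = 266.085 g/mol, of which 17.472 g is Na.
So Na makes up 17.472/266.085 = 0.0657 of the mass, i.e. 6.57%.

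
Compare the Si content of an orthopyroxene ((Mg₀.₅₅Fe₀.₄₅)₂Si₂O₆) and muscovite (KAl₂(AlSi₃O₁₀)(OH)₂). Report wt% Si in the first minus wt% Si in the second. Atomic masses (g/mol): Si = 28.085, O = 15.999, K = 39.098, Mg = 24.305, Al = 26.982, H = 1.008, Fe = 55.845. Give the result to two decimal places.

3.36 percentage points

First mineral: 56.170 g Si in 229.160 g formula = 24.51 wt% Si.
Second mineral: 84.255 g Si in 398.303 g formula = 21.15 wt% Si.
24.51% − 21.15% gives a difference of 3.36 percentage points.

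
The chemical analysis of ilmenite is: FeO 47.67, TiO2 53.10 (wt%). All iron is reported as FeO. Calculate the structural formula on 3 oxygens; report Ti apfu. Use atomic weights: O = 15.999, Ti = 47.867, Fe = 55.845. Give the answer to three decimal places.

FeO (M=71.844): mol = 0.66352; Fe = 0.66352, O = 0.66352.
TiO2 (M=79.865): mol = 0.66487; Ti = 0.66487, O = 1.32974.
ΣO = 1.99326; factor = 3/ΣO = 1.50507.
Ti apfu = 0.66487 × 1.50507 = 1.001.

1.001 Ti apfu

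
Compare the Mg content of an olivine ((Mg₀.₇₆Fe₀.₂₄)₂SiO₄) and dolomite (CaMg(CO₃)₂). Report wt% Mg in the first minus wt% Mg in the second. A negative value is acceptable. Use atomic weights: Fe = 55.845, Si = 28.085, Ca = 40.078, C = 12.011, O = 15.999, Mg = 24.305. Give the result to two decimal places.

Mg in (Mg₀.₇₆Fe₀.₂₄)₂SiO₄: molar mass 155.830 g/mol; 1.52×24.305 = 36.944 g → 23.71 wt%.
Mg in CaMg(CO₃)₂: molar mass 184.399 g/mol; 1×24.305 = 24.305 g → 13.18 wt%.
Difference = 23.71 − 13.18 = 10.53 percentage points.

10.53 percentage points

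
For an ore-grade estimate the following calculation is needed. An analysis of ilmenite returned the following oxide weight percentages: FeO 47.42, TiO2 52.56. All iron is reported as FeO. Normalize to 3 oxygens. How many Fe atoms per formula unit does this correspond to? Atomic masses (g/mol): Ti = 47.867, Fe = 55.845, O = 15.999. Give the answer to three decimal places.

FeO (M=71.844): mol = 0.66004; Fe = 0.66004, O = 0.66004.
TiO2 (M=79.865): mol = 0.65811; Ti = 0.65811, O = 1.31622.
ΣO = 1.97626; factor = 3/ΣO = 1.51802.
Fe apfu = 0.66004 × 1.51802 = 1.002.

1.002 Fe apfu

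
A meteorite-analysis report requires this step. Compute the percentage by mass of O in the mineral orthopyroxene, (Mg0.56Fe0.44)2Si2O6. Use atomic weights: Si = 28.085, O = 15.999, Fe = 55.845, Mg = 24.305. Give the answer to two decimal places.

42.01 wt%

Formula mass = 1.12*24.305 + 0.88*55.845 + 2*28.085 + 6*15.999 = 228.529 g/mol, of which 95.994 g is O.
So O makes up 95.994/228.529 = 0.4201 of the mass, i.e. 42.01%.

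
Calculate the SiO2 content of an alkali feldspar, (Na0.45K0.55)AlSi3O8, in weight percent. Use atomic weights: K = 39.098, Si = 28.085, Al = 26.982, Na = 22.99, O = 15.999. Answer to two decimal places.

66.49 wt%

Formula mass = 271.078 g/mol.
3 Si → 3.0000 mol SiO2 per formula unit; M(SiO2) = 60.083, so SiO2 mass = 180.249 g.
180.249/271.078 × 100 = 66.49 wt%.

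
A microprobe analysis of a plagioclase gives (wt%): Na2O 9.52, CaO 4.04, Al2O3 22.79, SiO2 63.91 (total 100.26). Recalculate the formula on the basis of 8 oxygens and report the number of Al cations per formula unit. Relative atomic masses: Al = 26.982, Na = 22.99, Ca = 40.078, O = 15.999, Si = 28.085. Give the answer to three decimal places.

9.52 wt% Na2O ÷ 61.979 g/mol = 0.15360 mol, giving 0.30720 Na and 0.15360 O.
4.04 wt% CaO ÷ 56.077 g/mol = 0.07204 mol, giving 0.07204 Ca and 0.07204 O.
22.79 wt% Al2O3 ÷ 101.961 g/mol = 0.22352 mol, giving 0.44704 Al and 0.67056 O.
63.91 wt% SiO2 ÷ 60.083 g/mol = 1.06370 mol, giving 1.06370 Si and 2.12740 O.
Oxygen sums to 3.02360; scaling by 8/3.02360 = 2.64585 puts the formula on 8 O.
Al: 0.44704 × 2.64585 = 1.183 atoms per formula unit.

1.183 Al apfu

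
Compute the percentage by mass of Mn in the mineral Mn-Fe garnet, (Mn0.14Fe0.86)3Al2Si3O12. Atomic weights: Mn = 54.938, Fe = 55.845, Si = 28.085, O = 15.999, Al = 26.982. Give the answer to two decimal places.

4.64 weight percent

Molar mass of (Mn0.14Fe0.86)3Al2Si3O12: 0.42×54.938 + 2.58×55.845 + 2×26.982 + 3×28.085 + 12×15.999 = 497.361 g/mol.
Mass of Mn per formula unit: 0.42 × 54.938 = 23.074 g.
Weight fraction Mn = 23.074 / 497.361 = 0.0464.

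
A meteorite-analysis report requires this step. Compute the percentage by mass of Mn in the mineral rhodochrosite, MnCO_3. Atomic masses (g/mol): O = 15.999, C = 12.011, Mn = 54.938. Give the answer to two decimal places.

47.79 mass %

Molar mass of MnCO_3: 1×54.938 + 1×12.011 + 3×15.999 = 114.946 g/mol.
Mass of Mn per formula unit: 1 × 54.938 = 54.938 g.
Weight fraction Mn = 54.938 / 114.946 = 0.4779.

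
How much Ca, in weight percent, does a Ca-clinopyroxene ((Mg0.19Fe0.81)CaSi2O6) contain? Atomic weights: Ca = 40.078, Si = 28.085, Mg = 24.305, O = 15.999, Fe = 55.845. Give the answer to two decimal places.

M((Mg0.19Fe0.81)CaSi2O6) = 242.094 g/mol.
Ca contributes 1 × 40.078 = 40.078 g per mole.
40.078/242.094 = 0.1655 → 16.55%.

16.55 weight percent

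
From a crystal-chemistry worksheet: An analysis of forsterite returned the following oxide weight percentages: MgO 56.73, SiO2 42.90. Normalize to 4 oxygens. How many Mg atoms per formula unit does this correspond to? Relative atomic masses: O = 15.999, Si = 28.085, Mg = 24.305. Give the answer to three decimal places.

MgO (M=40.304): mol = 1.40755; Mg = 1.40755, O = 1.40755.
SiO2 (M=60.083): mol = 0.71401; Si = 0.71401, O = 1.42802.
ΣO = 2.83557; factor = 4/ΣO = 1.41065.
Mg apfu = 1.40755 × 1.41065 = 1.986.

1.986 Mg apfu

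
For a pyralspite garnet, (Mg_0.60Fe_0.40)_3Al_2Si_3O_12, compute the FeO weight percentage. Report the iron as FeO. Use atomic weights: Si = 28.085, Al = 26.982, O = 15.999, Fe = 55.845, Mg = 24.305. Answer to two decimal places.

Molar mass of (Mg_0.60Fe_0.40)_3Al_2Si_3O_12 = 1.80·24.305 + 1.20·55.845 + 2·26.982 + 3·28.085 + 12·15.999 = 440.970 g/mol.
Each formula unit contains 1.20 Fe, equivalent to 1.20/1 = 1.2000 mol FeO.
M(FeO) = 1×55.845 + 1×15.999 = 71.844 g/mol.
Mass of FeO per formula unit = 1.2000 × 71.844 = 86.213 g.
FeO wt% = 86.213 / 440.970 × 100 = 19.55%.

19.55 wt%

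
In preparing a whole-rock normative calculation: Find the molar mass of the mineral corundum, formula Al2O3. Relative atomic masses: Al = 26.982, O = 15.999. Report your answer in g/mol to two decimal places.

101.96 g/mol

Al: 2 × 26.982 = 53.9640
O: 3 × 15.999 = 47.9970
Summing the contributions gives the formula mass.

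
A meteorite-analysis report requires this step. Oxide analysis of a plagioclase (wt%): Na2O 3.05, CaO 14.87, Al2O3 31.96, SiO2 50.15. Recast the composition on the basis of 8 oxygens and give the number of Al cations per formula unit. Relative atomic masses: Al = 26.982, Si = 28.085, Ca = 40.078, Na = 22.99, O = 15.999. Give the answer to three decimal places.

1.715 Al apfu

3.05 wt% Na2O ÷ 61.979 g/mol = 0.04921 mol, giving 0.09842 Na and 0.04921 O.
14.87 wt% CaO ÷ 56.077 g/mol = 0.26517 mol, giving 0.26517 Ca and 0.26517 O.
31.96 wt% Al2O3 ÷ 101.961 g/mol = 0.31345 mol, giving 0.62690 Al and 0.94035 O.
50.15 wt% SiO2 ÷ 60.083 g/mol = 0.83468 mol, giving 0.83468 Si and 1.66936 O.
Oxygen sums to 2.92409; scaling by 8/2.92409 = 2.73589 puts the formula on 8 O.
Al: 0.62690 × 2.73589 = 1.715 atoms per formula unit.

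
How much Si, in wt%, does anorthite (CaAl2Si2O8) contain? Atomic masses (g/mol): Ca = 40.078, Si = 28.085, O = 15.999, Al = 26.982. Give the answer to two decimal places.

20.19 wt%

M(CaAl2Si2O8) = 278.204 g/mol.
Si contributes 2 × 28.085 = 56.170 g per mole.
56.170/278.204 = 0.2019 → 20.19%.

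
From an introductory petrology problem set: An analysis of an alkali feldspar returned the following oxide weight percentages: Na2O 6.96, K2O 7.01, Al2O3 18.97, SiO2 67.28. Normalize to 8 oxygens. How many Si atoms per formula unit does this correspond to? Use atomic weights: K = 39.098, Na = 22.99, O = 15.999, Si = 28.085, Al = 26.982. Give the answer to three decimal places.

Na2O (M=61.979): mol = 0.11230; Na = 0.22460, O = 0.11230.
K2O (M=94.195): mol = 0.07442; K = 0.14884, O = 0.07442.
Al2O3 (M=101.961): mol = 0.18605; Al = 0.37210, O = 0.55815.
SiO2 (M=60.083): mol = 1.11978; Si = 1.11978, O = 2.23956.
ΣO = 2.98443; factor = 8/ΣO = 2.68058.
Si apfu = 1.11978 × 2.68058 = 3.002.

3.002 Si apfu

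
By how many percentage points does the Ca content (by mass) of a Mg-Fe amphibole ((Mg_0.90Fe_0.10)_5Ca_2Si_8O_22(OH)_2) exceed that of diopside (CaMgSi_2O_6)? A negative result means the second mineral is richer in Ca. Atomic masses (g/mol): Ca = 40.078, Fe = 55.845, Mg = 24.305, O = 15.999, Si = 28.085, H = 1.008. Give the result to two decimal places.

-8.83 percentage points

First mineral: 80.156 g Ca in 828.123 g formula = 9.68 wt% Ca.
Second mineral: 40.078 g Ca in 216.547 g formula = 18.51 wt% Ca.
9.68% − 18.51% gives a difference of -8.83 percentage points.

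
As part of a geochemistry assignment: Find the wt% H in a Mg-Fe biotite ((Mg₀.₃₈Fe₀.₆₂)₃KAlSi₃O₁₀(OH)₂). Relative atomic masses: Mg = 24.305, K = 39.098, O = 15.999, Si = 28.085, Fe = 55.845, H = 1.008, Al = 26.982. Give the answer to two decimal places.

Molar mass of (Mg₀.₃₈Fe₀.₆₂)₃KAlSi₃O₁₀(OH)₂: 1.14*24.305 + 1.86*55.845 + 1*39.098 + 1*26.982 + 3*28.085 + 12*15.999 + 2*1.008 = 475.918 g/mol.
Mass of H per formula unit: 2 × 1.008 = 2.016 g.
Weight fraction H = 2.016 / 475.918 = 0.0042.

0.42 wt%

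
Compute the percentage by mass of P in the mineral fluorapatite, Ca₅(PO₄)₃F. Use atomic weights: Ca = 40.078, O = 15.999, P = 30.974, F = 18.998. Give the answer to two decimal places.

Formula mass = 5×40.078 + 3×30.974 + 12×15.999 + 1×18.998 = 504.298 g/mol, of which 92.922 g is P.
So P makes up 92.922/504.298 = 0.1843 of the mass, i.e. 18.43%.

18.43 mass %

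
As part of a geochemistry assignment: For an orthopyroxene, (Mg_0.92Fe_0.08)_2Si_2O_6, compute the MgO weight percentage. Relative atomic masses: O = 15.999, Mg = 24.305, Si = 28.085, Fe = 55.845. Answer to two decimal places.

36.03 wt%

M((Mg_0.92Fe_0.08)_2Si_2O_6) = 205.820 g/mol; M(MgO) = 40.304 g/mol.
Moles MgO per formula unit = 1.84 Mg ÷ 1 = 1.8400.
MgO fraction = (1.8400 × 40.304) / 205.820 = 74.159/205.820 = 0.3603.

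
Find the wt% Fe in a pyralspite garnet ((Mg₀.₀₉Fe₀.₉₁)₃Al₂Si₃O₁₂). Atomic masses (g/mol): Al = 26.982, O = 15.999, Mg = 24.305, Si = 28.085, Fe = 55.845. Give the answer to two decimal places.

Formula mass = 0.27×24.305 + 2.73×55.845 + 2×26.982 + 3×28.085 + 12×15.999 = 489.226 g/mol, of which 152.457 g is Fe.
So Fe makes up 152.457/489.226 = 0.3116 of the mass, i.e. 31.16%.

31.16 wt%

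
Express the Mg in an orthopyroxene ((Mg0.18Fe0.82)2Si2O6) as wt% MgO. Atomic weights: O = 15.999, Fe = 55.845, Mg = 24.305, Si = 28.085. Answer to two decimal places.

Molar mass of (Mg0.18Fe0.82)2Si2O6 = 0.36*24.305 + 1.64*55.845 + 2*28.085 + 6*15.999 = 252.500 g/mol.
Each formula unit contains 0.36 Mg, equivalent to 0.36/1 = 0.3600 mol MgO.
M(MgO) = 1×24.305 + 1×15.999 = 40.304 g/mol.
Mass of MgO per formula unit = 0.3600 × 40.304 = 14.509 g.
MgO wt% = 14.509 / 252.500 × 100 = 5.75%.

5.75 wt%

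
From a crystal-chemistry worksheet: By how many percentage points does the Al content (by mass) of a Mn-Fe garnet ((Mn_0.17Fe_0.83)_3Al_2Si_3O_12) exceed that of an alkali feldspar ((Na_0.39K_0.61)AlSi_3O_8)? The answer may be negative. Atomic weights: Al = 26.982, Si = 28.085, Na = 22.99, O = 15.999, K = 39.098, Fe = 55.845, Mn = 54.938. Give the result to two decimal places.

0.93 percentage points

M((Mn_0.17Fe_0.83)_3Al_2Si_3O_12) = 497.279 g/mol, so wt% Al = 53.964/497.279 × 100 = 10.85%.
M((Na_0.39K_0.61)AlSi_3O_8) = 272.045 g/mol, so wt% Al = 26.982/272.045 × 100 = 9.92%.
10.85 − 9.92 = 0.93 pp.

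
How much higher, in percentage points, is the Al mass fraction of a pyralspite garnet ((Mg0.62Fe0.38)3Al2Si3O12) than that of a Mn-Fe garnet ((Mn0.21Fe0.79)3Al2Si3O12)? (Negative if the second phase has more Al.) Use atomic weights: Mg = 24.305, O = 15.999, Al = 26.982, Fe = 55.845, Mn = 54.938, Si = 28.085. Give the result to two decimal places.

1.44 percentage points

First mineral: 53.964 g Al in 439.078 g formula = 12.29 wt% Al.
Second mineral: 53.964 g Al in 497.171 g formula = 10.85 wt% Al.
12.29% − 10.85% gives a difference of 1.44 percentage points.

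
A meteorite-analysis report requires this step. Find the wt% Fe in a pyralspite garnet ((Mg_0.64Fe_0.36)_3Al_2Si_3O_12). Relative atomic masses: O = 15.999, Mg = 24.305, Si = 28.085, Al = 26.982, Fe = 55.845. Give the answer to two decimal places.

13.80 wt%

Molar mass of (Mg_0.64Fe_0.36)_3Al_2Si_3O_12: 1.92*24.305 + 1.08*55.845 + 2*26.982 + 3*28.085 + 12*15.999 = 437.185 g/mol.
Mass of Fe per formula unit: 1.08 × 55.845 = 60.313 g.
Weight fraction Fe = 60.313 / 437.185 = 0.1380.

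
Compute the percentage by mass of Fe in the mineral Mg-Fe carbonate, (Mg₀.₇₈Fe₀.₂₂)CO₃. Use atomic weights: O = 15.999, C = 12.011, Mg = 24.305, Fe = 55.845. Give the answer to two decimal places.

13.46 wt%

Formula mass = 0.78*24.305 + 0.22*55.845 + 1*12.011 + 3*15.999 = 91.252 g/mol, of which 12.286 g is Fe.
So Fe makes up 12.286/91.252 = 0.1346 of the mass, i.e. 13.46%.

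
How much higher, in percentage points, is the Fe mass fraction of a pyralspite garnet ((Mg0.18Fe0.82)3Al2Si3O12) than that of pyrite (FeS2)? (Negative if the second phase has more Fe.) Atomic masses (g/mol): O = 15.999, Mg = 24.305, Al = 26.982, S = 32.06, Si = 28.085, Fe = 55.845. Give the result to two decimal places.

M((Mg0.18Fe0.82)3Al2Si3O12) = 480.710 g/mol, so wt% Fe = 137.379/480.710 × 100 = 28.58%.
M(FeS2) = 119.965 g/mol, so wt% Fe = 55.845/119.965 × 100 = 46.55%.
28.58 − 46.55 = -17.97 pp.

-17.97 percentage points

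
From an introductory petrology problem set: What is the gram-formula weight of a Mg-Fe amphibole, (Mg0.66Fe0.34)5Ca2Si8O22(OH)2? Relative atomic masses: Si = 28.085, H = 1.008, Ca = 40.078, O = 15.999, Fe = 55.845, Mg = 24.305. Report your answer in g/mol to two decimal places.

865.97 g/mol

The formula mass is the sum 3.30·24.305 + 1.70·55.845 + 2·40.078 + 8·28.085 + 24·15.999 + 2·1.008.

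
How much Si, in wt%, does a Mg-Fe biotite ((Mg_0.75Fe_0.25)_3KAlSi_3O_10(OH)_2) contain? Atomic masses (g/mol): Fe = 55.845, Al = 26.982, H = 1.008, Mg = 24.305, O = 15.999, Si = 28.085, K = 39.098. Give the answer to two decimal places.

M((Mg_0.75Fe_0.25)_3KAlSi_3O_10(OH)_2) = 440.909 g/mol.
Si contributes 3 × 28.085 = 84.255 g per mole.
84.255/440.909 = 0.1911 → 19.11%.

19.11 wt%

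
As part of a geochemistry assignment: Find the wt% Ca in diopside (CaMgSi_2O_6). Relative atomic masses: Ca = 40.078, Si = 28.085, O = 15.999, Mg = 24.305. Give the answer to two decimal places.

M(CaMgSi_2O_6) = 216.547 g/mol.
Ca contributes 1 × 40.078 = 40.078 g per mole.
40.078/216.547 = 0.1851 → 18.51%.

18.51 wt%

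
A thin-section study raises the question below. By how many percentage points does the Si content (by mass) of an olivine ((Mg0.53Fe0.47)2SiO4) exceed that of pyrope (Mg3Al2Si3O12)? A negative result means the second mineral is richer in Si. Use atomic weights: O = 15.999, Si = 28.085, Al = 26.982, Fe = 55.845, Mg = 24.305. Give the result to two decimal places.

Si in (Mg0.53Fe0.47)2SiO4: molar mass 170.339 g/mol; 1×28.085 = 28.085 g → 16.49 wt%.
Si in Mg3Al2Si3O12: molar mass 403.122 g/mol; 3×28.085 = 84.255 g → 20.90 wt%.
Difference = 16.49 − 20.90 = -4.41 percentage points.

-4.41 percentage points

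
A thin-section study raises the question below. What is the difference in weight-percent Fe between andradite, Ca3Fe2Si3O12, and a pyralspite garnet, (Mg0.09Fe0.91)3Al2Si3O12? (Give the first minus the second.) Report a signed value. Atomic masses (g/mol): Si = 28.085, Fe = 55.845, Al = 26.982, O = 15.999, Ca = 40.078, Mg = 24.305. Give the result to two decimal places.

-9.18 percentage points

M(Ca3Fe2Si3O12) = 508.167 g/mol, so wt% Fe = 111.690/508.167 × 100 = 21.98%.
M((Mg0.09Fe0.91)3Al2Si3O12) = 489.226 g/mol, so wt% Fe = 152.457/489.226 × 100 = 31.16%.
21.98 − 31.16 = -9.18 pp.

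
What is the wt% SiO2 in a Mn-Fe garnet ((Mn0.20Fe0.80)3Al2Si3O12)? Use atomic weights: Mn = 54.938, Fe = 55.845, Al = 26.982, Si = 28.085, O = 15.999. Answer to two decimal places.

Molar mass of (Mn0.20Fe0.80)3Al2Si3O12 = 0.60·54.938 + 2.40·55.845 + 2·26.982 + 3·28.085 + 12·15.999 = 497.198 g/mol.
Each formula unit contains 3 Si, equivalent to 3/1 = 3.0000 mol SiO2.
M(SiO2) = 1×28.085 + 2×15.999 = 60.083 g/mol.
Mass of SiO2 per formula unit = 3.0000 × 60.083 = 180.249 g.
SiO2 wt% = 180.249 / 497.198 × 100 = 36.25%.

36.25 wt%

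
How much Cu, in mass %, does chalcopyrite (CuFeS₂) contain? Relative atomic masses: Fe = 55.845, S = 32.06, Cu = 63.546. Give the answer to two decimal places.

34.63 mass %

Formula mass = 1·63.546 + 1·55.845 + 2·32.06 = 183.511 g/mol, of which 63.546 g is Cu.
So Cu makes up 63.546/183.511 = 0.3463 of the mass, i.e. 34.63%.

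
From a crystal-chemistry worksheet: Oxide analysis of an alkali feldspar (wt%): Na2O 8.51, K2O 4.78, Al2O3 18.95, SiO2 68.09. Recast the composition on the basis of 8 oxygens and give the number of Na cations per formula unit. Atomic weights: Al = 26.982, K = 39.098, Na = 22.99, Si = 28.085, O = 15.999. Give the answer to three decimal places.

Na2O: 8.51/61.979 = 0.13730 mol → 0.27460 mol Na, 0.13730 mol O.
K2O: 4.78/94.195 = 0.05075 mol → 0.10150 mol K, 0.05075 mol O.
Al2O3: 18.95/101.961 = 0.18586 mol → 0.37172 mol Al, 0.55758 mol O.
SiO2: 68.09/60.083 = 1.13327 mol → 1.13327 mol Si, 2.26654 mol O.
Total oxygen = 3.01217 mol. Normalization factor = 8/3.01217 = 2.65589.
Na per 8 O = 0.27460 × 2.65589 = 0.729.

0.729 Na apfu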